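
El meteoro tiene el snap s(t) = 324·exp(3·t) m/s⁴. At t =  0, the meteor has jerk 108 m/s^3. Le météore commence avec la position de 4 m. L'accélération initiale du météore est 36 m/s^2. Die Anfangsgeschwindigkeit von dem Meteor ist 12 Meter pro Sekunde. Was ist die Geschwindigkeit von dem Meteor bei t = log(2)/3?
Ausgehend von dem Snap s(t) = 324·exp(3·t), nehmen wir 3 Integrale. Das Integral von dem Snap, mit j(0) = 108, ergibt den Ruck: j(t) = 108·exp(3·t). Durch Integration von dem Ruck und Verwendung der Anfangsbedingung a(0) = 36, erhalten wir a(t) = 36·exp(3·t). Die Stammfunktion von der Beschleunigung, mit v(0) = 12, ergibt die Geschwindigkeit: v(t) = 12·exp(3·t). Wir haben die Geschwindigkeit v(t) = 12·exp(3·t). Durch Einsetzen von t = log(2)/3: v(log(2)/3) = 24.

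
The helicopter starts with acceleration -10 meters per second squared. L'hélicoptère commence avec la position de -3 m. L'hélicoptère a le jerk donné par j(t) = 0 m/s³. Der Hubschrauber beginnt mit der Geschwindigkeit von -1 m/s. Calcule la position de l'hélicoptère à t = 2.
En partant du jerk j(t) = 0, nous prenons 3 primitives. L'intégrale du jerk est l'accélération. En utilisant a(0) = -10, nous obtenons a(t) = -10. L'intégrale de l'accélération, avec v(0) = -1, donne la vitesse: v(t) = -10·t - 1. En intégrant la vitesse et en utilisant la condition initiale x(0) = -3, nous obtenons x(t) = -5·t^2 - t - 3. En utilisant x(t) = -5·t^2 - t - 3 et en substituant t = 2, nous trouvons x = -25.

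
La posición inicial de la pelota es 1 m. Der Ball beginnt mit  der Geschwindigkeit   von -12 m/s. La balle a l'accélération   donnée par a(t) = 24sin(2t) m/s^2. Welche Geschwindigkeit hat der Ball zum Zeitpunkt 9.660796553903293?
Ausgehend von der Beschleunigung a(t) = 24·sin(2·t), nehmen wir 1 Integral. Das Integral von der Beschleunigung ist die Geschwindigkeit. Mit v(0) = -12 erhalten wir v(t) = -12·cos(2·t). Mit v(t) = -12·cos(2·t) und Einsetzen von t = 9.660796553903293, finden wir v = -10.6877259006175.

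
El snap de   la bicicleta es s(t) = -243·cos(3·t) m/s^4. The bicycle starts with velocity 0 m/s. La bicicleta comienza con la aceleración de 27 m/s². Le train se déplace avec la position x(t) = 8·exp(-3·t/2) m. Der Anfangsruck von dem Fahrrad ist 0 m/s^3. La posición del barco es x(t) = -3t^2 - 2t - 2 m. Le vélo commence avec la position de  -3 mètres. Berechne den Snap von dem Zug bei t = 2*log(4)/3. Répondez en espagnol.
Partiendo de la posición x(t) = 8·exp(-3·t/2), tomamos 4 derivadas. Tomando d/dt de x(t), encontramos v(t) = -12·exp(-3·t/2). Tomando d/dt de v(t), encontramos a(t) = 18·exp(-3·t/2). La derivada de la aceleración da la sacudida: j(t) = -27·exp(-3·t/2). La derivada de la sacudida da el snap: s(t) = 81·exp(-3·t/2)/2. De la ecuación del snap s(t) = 81·exp(-3·t/2)/2, sustituimos t = 2*log(4)/3 para obtener s = 81/8.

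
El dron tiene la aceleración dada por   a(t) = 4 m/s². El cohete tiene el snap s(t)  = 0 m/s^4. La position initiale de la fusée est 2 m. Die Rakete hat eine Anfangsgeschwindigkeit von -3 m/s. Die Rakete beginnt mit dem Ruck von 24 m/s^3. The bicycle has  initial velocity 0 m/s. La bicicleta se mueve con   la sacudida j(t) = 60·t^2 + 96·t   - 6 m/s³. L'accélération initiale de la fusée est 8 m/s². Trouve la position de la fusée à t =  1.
Nous devons trouver l'intégrale de notre équation du snap s(t) = 0 4 fois. La primitive du snap est le jerk. En utilisant j(0) = 24, nous obtenons j(t) = 24. En intégrant le jerk et en utilisant la condition initiale a(0) = 8, nous obtenons a(t) = 24·t + 8. L'intégrale de l'accélération, avec v(0) = -3, donne la vitesse: v(t) = 12·t^2 + 8·t - 3. L'intégrale de la vitesse, avec x(0) = 2, donne la position: x(t) = 4·t^3 + 4·t^2 - 3·t + 2. Nous avons la position x(t) = 4·t^3 + 4·t^2 - 3·t + 2. En substituant t = 1: x(1) = 7.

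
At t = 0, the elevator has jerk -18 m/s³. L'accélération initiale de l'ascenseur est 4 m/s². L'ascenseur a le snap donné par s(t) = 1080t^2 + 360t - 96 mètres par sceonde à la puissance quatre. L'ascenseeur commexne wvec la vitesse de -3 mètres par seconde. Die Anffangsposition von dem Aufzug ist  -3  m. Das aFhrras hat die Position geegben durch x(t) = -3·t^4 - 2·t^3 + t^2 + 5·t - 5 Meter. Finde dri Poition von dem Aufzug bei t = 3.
Wir müssen das Integral unserer Gleichung für den Snap s(t) = 1080·t^2 + 360·t - 96 4-mal finden. Durch Integration von dem Snap und Verwendung der Anfangsbedingung j(0) = -18, erhalten wir j(t) = 360·t^3 + 180·t^2 - 96·t - 18. Das Integral von dem Ruck, mit a(0) = 4, ergibt die Beschleunigung: a(t) = 90·t^4 + 60·t^3 - 48·t^2 - 18·t + 4. Mit ∫a(t)dt und Anwendung von v(0) = -3, finden wir v(t) = 18·t^5 + 15·t^4 - 16·t^3 - 9·t^2 + 4·t - 3. Das Integral von der Geschwindigkeit, mit x(0) = -3, ergibt die Position: x(t) = 3·t^6 + 3·t^5 - 4·t^4 - 3·t^3 + 2·t^2 - 3·t - 3. Aus der Gleichung für die Position x(t) = 3·t^6 + 3·t^5 - 4·t^4 - 3·t^3 + 2·t^2 - 3·t - 3, setzen wir t = 3 ein und erhalten x = 2517.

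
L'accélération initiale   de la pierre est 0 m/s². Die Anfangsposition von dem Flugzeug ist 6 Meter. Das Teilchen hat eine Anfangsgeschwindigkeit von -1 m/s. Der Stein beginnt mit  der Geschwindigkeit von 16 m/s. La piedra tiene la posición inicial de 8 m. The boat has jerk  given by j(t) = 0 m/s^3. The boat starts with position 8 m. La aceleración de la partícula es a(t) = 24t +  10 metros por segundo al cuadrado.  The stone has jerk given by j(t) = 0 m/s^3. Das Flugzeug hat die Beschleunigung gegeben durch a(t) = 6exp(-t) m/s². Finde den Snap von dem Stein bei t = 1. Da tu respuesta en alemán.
Um dies zu lösen, müssen wir 1 Ableitung unserer Gleichung für den Ruck j(t) = 0 nehmen. Die Ableitung von dem Ruck ergibt den Snap: s(t) = 0. Wir haben den Snap s(t) = 0. Durch Einsetzen von t = 1: s(1) = 0.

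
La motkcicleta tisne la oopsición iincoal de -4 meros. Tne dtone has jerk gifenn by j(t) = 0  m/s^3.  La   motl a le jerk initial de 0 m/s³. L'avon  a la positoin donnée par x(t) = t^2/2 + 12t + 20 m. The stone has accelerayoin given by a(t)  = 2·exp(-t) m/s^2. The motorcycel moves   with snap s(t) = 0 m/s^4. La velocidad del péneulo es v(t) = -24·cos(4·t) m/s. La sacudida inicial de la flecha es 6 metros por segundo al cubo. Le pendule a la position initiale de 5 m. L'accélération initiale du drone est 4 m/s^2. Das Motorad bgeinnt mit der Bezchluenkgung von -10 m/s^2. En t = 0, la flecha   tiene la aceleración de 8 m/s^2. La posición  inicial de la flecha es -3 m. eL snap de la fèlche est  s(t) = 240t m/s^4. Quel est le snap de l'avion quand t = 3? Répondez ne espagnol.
Debemos derivar nuestra ecuación de la posición x(t) = t^2/2 + 12·t + 20 4 veces. Derivando la posición, obtenemos la velocidad: v(t) = t + 12. Tomando d/dt de v(t), encontramos a(t) = 1. Tomando d/dt de a(t), encontramos j(t) = 0. Tomando d/dt de j(t), encontramos s(t) = 0. Usando s(t) = 0 y sustituyendo t = 3, encontramos s = 0.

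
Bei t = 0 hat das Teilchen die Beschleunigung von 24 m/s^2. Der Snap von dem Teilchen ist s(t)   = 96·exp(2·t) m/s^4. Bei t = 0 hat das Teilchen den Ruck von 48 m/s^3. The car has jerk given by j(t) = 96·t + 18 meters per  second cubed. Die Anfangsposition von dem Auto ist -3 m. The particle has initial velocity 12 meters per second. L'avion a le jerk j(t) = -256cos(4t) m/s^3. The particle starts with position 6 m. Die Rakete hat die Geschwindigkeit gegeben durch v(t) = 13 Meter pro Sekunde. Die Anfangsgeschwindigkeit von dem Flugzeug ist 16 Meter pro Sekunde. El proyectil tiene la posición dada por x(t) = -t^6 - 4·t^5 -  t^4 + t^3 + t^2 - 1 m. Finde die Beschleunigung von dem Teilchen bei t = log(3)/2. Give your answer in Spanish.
Para resolver esto, necesitamos tomar 2 integrales de nuestra ecuación del snap s(t) = 96·exp(2·t). Tomando ∫s(t)dt y aplicando j(0) = 48, encontramos j(t) = 48·exp(2·t). Integrando la sacudida y usando la condición inicial a(0) = 24, obtenemos a(t) = 24·exp(2·t). De la ecuación de la aceleración a(t) = 24·exp(2·t), sustituimos t = log(3)/2 para obtener a = 72.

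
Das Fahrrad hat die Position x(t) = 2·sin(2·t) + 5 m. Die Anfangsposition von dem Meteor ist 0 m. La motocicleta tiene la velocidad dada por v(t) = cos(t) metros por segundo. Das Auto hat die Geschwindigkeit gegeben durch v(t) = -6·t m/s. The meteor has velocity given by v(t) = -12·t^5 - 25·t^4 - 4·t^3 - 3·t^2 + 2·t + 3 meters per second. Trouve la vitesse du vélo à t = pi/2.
En partant de la position x(t) = 2·sin(2·t) + 5, nous prenons 1 dérivée. En dérivant la position, nous obtenons la vitesse: v(t) = 4·cos(2·t). De l'équation de la vitesse v(t) = 4·cos(2·t), nous substituons t = pi/2 pour obtenir v = -4.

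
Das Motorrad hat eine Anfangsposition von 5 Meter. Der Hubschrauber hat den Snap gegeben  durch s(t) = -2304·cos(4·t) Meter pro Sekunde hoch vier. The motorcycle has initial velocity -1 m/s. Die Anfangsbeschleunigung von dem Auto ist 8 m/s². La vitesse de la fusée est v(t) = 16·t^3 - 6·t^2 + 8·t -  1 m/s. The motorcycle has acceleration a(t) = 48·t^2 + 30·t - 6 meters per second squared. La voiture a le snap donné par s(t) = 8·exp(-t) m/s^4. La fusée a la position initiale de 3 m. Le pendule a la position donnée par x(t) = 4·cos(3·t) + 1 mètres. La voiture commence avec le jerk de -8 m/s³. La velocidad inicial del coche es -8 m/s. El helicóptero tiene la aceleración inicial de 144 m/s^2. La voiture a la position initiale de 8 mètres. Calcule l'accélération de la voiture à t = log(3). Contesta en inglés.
To solve this, we need to take 2 antiderivatives of our snap equation s(t) = 8·exp(-t). Taking ∫s(t)dt and applying j(0) = -8, we find j(t) = -8·exp(-t). Integrating jerk and using the initial condition a(0) = 8, we get a(t) = 8·exp(-t). Using a(t) = 8·exp(-t) and substituting t = log(3), we find a = 8/3.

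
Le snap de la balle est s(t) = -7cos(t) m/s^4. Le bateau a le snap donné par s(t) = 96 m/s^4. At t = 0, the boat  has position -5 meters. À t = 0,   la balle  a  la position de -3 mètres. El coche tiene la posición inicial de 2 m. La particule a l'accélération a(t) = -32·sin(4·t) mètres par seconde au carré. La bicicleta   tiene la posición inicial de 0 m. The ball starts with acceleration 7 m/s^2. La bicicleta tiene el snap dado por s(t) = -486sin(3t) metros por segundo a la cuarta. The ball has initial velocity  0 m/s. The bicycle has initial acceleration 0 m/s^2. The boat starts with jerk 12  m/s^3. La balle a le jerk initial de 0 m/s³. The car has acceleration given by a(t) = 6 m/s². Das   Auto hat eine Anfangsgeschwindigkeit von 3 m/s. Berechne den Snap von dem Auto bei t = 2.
Um dies zu lösen, müssen wir 2 Ableitungen unserer Gleichung für die Beschleunigung a(t) = 6 nehmen. Durch Ableiten von der Beschleunigung erhalten wir den Ruck: j(t) = 0. Durch Ableiten von dem Ruck erhalten wir den Snap: s(t) = 0. Mit s(t) = 0 und Einsetzen von t = 2, finden wir s = 0.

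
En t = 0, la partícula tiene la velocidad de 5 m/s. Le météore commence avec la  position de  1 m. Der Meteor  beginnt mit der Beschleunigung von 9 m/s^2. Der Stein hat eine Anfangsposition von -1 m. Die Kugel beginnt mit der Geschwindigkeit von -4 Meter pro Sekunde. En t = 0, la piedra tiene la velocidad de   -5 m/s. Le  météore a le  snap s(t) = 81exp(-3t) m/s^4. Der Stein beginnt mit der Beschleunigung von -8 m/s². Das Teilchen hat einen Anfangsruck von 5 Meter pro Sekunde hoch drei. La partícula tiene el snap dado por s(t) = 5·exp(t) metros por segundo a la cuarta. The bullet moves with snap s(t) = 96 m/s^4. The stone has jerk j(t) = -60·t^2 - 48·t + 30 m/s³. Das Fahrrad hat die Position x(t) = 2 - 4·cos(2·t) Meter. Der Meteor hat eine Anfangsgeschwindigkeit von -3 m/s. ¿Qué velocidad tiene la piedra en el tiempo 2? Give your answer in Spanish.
Debemos encontrar la antiderivada de nuestra ecuación de la sacudida j(t) = -60·t^2 - 48·t + 30 2 veces. Integrando la sacudida y usando la condición inicial a(0) = -8, obtenemos a(t) = -20·t^3 - 24·t^2 + 30·t - 8. Tomando ∫a(t)dt y aplicando v(0) = -5, encontramos v(t) = -5·t^4 - 8·t^3 + 15·t^2 - 8·t - 5. Tenemos la velocidad v(t) = -5·t^4 - 8·t^3 + 15·t^2 - 8·t - 5. Sustituyendo t = 2: v(2) = -105.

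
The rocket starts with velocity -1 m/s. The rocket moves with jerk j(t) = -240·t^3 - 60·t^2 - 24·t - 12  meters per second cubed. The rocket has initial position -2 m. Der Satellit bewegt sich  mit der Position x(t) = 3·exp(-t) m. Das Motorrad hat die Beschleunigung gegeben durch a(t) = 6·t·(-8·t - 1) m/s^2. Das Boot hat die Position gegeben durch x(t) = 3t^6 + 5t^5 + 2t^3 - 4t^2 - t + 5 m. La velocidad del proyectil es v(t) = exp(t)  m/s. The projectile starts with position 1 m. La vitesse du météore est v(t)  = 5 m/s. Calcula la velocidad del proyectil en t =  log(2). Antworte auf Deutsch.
Wir haben die Geschwindigkeit v(t) = exp(t). Durch Einsetzen von t = log(2): v(log(2)) = 2.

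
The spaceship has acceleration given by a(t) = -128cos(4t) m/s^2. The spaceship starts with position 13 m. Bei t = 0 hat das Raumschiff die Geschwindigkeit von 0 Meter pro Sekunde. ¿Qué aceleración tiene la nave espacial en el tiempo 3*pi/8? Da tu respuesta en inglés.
We have acceleration a(t) = -128·cos(4·t). Substituting t = 3*pi/8: a(3*pi/8) = 0.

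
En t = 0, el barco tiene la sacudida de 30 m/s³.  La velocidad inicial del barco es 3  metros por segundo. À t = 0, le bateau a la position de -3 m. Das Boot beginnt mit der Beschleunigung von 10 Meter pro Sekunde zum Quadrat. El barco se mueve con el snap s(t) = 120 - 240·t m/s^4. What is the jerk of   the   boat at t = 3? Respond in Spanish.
Debemos encontrar la integral de nuestra ecuación del snap s(t) = 120 - 240·t 1 vez. Tomando ∫s(t)dt y aplicando j(0) = 30, encontramos j(t) = -120·t^2 + 120·t + 30. Tenemos la sacudida j(t) = -120·t^2 + 120·t + 30. Sustituyendo t = 3: j(3) = -690.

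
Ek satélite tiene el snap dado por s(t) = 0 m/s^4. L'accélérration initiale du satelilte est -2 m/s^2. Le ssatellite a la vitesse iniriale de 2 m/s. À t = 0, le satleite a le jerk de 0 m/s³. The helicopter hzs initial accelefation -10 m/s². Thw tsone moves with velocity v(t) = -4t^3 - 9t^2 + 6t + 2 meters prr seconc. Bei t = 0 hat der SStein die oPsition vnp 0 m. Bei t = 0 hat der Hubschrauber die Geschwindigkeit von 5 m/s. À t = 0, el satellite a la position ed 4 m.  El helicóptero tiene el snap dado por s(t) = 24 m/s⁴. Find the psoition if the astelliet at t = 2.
To find the answer, we compute 4 integrals of s(t) = 0. Finding the antiderivative of s(t) and using j(0) = 0: j(t) = 0. Integrating jerk and using the initial condition a(0) = -2, we get a(t) = -2. Finding the integral of a(t) and using v(0) = 2: v(t) = 2 - 2·t. The antiderivative of velocity, with x(0) = 4, gives position: x(t) = -t^2 + 2·t + 4. We have position x(t) = -t^2 + 2·t + 4. Substituting t = 2: x(2) = 4.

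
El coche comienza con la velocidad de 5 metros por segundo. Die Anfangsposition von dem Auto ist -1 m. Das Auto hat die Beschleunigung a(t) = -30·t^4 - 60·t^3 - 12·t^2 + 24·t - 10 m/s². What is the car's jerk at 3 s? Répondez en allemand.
Ausgehend von der Beschleunigung a(t) = -30·t^4 - 60·t^3 - 12·t^2 + 24·t - 10, nehmen wir 1 Ableitung. Durch Ableiten von der Beschleunigung erhalten wir den Ruck: j(t) = -120·t^3 - 180·t^2 - 24·t + 24. Mit j(t) = -120·t^3 - 180·t^2 - 24·t + 24 und Einsetzen von t = 3, finden wir j = -4908.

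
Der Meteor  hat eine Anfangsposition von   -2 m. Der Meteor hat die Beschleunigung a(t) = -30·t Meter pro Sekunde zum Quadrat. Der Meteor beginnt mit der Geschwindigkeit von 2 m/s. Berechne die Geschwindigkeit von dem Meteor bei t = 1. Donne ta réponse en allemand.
Wir müssen die Stammfunktion unserer Gleichung für die Beschleunigung a(t) = -30·t 1-mal finden. Mit ∫a(t)dt und Anwendung von v(0) = 2, finden wir v(t) = 2 - 15·t^2. Mit v(t) = 2 - 15·t^2 und Einsetzen von t = 1, finden wir v = -13.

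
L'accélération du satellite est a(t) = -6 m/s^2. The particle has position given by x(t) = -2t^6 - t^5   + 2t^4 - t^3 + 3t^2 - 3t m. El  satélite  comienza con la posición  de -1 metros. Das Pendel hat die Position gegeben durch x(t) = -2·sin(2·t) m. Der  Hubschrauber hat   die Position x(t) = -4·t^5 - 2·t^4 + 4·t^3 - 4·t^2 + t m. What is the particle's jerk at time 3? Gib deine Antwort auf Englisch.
To solve this, we need to take 3 derivatives of our position equation x(t) = -2·t^6 - t^5 + 2·t^4 - t^3 + 3·t^2 - 3·t. Taking d/dt of x(t), we find v(t) = -12·t^5 - 5·t^4 + 8·t^3 - 3·t^2 + 6·t - 3. Differentiating velocity, we get acceleration: a(t) = -60·t^4 - 20·t^3 + 24·t^2 - 6·t + 6. The derivative of acceleration gives jerk: j(t) = -240·t^3 - 60·t^2 + 48·t - 6. From the given jerk equation j(t) = -240·t^3 - 60·t^2 + 48·t - 6, we substitute t = 3 to get j = -6882.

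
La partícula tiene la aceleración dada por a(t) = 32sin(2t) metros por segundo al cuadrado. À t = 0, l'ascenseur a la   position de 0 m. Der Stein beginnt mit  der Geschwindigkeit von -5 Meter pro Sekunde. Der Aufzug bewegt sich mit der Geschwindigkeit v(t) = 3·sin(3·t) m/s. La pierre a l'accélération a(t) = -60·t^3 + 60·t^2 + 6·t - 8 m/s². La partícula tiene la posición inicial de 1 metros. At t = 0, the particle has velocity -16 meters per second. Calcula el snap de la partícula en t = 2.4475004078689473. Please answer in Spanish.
Debemos derivar nuestra ecuación de la aceleración a(t) = 32·sin(2·t) 2 veces. Derivando la aceleración, obtenemos la sacudida: j(t) = 64·cos(2·t). Tomando d/dt de j(t), encontramos s(t) = -128·sin(2·t). De la ecuación del snap s(t) = -128·sin(2·t), sustituimos t = 2.4475004078689473 para obtener s = 125.871710952598.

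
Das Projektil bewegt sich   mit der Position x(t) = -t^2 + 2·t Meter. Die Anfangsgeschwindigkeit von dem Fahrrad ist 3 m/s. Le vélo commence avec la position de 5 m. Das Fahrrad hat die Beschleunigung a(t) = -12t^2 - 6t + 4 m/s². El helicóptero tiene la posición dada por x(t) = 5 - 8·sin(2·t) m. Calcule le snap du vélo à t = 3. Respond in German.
Um dies zu lösen, müssen wir 2 Ableitungen unserer Gleichung für die Beschleunigung a(t) = -12·t^2 - 6·t + 4 nehmen. Mit d/dt von a(t) finden wir j(t) = -24·t - 6. Durch Ableiten von dem Ruck erhalten wir den Snap: s(t) = -24. Aus der Gleichung für den Snap s(t) = -24, setzen wir t = 3 ein und erhalten s = -24.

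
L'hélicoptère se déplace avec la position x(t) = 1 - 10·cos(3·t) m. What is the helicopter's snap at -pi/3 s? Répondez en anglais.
We must differentiate our position equation x(t) = 1 - 10·cos(3·t) 4 times. Taking d/dt of x(t), we find v(t) = 30·sin(3·t). Taking d/dt of v(t), we find a(t) = 90·cos(3·t). Differentiating acceleration, we get jerk: j(t) = -270·sin(3·t). Differentiating jerk, we get snap: s(t) = -810·cos(3·t). We have snap s(t) = -810·cos(3·t). Substituting t = -pi/3: s(-pi/3) = 810.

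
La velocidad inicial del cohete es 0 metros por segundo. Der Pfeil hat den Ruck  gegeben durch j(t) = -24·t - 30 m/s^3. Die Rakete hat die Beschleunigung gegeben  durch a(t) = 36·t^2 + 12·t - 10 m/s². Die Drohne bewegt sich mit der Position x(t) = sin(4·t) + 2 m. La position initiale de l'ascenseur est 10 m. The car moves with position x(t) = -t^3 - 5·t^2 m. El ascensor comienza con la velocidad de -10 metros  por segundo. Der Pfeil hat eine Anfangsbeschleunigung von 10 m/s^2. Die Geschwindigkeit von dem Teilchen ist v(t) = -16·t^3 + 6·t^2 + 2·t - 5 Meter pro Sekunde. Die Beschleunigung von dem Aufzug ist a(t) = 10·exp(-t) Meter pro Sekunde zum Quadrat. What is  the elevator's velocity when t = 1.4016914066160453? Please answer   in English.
We must find the integral of our acceleration equation a(t) = 10·exp(-t) 1 time. The antiderivative of acceleration, with v(0) = -10, gives velocity: v(t) = -10·exp(-t). Using v(t) = -10·exp(-t) and substituting t = 1.4016914066160453, we find v = -2.46180220745752.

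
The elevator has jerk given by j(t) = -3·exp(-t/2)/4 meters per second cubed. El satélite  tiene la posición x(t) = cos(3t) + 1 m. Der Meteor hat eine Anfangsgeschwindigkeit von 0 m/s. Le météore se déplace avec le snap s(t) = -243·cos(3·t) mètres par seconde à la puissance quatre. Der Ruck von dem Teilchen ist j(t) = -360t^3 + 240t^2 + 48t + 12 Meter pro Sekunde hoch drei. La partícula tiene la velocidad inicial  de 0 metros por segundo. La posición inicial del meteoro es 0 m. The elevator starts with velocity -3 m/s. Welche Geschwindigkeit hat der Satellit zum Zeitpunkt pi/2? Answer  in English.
Starting from position x(t) = cos(3·t) + 1, we take 1 derivative. The derivative of position gives velocity: v(t) = -3·sin(3·t). We have velocity v(t) = -3·sin(3·t). Substituting t = pi/2: v(pi/2) = 3.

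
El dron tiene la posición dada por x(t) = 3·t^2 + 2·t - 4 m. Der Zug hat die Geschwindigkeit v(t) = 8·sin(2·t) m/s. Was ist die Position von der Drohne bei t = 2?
Mit x(t) = 3·t^2 + 2·t - 4 und Einsetzen von t = 2, finden wir x = 12.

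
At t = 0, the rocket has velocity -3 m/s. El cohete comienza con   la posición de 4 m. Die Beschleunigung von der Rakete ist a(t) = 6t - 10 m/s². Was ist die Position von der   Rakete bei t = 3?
Wir müssen unsere Gleichung für die Beschleunigung a(t) = 6·t - 10 2-mal integrieren. Durch Integration von der Beschleunigung und Verwendung der Anfangsbedingung v(0) = -3, erhalten wir v(t) = 3·t^2 - 10·t - 3. Mit ∫v(t)dt und Anwendung von x(0) = 4, finden wir x(t) = t^3 - 5·t^2 - 3·t + 4. Aus der Gleichung für die Position x(t) = t^3 - 5·t^2 - 3·t + 4, setzen wir t = 3 ein und erhalten x = -23.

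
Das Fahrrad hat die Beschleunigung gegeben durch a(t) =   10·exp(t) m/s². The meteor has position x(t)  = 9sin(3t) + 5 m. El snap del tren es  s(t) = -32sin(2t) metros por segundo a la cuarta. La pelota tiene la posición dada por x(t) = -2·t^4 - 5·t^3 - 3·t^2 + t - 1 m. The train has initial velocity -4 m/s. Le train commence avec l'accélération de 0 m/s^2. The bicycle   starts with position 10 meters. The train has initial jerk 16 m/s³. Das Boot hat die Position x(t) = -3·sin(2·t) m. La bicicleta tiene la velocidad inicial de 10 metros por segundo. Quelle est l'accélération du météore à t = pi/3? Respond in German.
Um dies zu lösen, müssen wir 2 Ableitungen unserer Gleichung für die Position x(t) = 9·sin(3·t) + 5 nehmen. Durch Ableiten von der Position erhalten wir die Geschwindigkeit: v(t) = 27·cos(3·t). Durch Ableiten von der Geschwindigkeit erhalten wir die Beschleunigung: a(t) = -81·sin(3·t). Aus der Gleichung für die Beschleunigung a(t) = -81·sin(3·t), setzen wir t = pi/3 ein und erhalten a = 0.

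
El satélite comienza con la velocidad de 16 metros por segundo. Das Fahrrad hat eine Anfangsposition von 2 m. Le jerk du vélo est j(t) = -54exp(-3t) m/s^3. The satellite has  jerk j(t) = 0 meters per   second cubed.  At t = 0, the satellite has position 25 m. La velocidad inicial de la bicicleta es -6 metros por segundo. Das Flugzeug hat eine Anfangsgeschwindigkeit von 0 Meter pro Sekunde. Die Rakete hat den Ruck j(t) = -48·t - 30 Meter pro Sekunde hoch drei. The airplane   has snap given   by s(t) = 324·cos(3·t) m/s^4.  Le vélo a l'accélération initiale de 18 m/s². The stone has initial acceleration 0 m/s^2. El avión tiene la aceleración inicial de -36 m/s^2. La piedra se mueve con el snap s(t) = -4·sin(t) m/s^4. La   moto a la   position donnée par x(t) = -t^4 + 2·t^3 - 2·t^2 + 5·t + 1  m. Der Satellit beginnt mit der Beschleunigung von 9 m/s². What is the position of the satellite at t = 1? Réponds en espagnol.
Partiendo de la sacudida j(t) = 0, tomamos 3 antiderivadas. La antiderivada de la sacudida es la aceleración. Usando a(0) = 9, obtenemos a(t) = 9. Tomando ∫a(t)dt y aplicando v(0) = 16, encontramos v(t) = 9·t + 16. La antiderivada de la velocidad es la posición. Usando x(0) = 25, obtenemos x(t) = 9·t^2/2 + 16·t + 25. Tenemos la posición x(t) = 9·t^2/2 + 16·t + 25. Sustituyendo t = 1: x(1) = 91/2.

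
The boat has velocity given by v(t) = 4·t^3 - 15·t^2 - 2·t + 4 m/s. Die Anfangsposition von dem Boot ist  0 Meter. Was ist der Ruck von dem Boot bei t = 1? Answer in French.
Nous devons dériver notre équation de la vitesse v(t) = 4·t^3 - 15·t^2 - 2·t + 4 2 fois. En dérivant la vitesse, nous obtenons l'accélération: a(t) = 12·t^2 - 30·t - 2. La dérivée de l'accélération donne le jerk: j(t) = 24·t - 30. En utilisant j(t) = 24·t - 30 et en substituant t = 1, nous trouvons j = -6.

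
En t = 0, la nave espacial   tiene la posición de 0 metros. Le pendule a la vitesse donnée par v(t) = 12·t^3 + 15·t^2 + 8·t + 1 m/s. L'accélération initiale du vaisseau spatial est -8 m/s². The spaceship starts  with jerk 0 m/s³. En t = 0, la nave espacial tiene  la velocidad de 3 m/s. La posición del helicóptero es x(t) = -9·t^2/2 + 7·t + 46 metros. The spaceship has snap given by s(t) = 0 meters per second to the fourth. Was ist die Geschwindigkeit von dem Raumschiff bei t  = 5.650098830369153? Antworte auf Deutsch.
Wir müssen unsere Gleichung für den Snap s(t) = 0 3-mal integrieren. Das Integral von dem Snap ist der Ruck. Mit j(0) = 0 erhalten wir j(t) = 0. Das Integral von dem Ruck ist die Beschleunigung. Mit a(0) = -8 erhalten wir a(t) = -8. Mit ∫a(t)dt und Anwendung von v(0) = 3, finden wir v(t) = 3 - 8·t. Mit v(t) = 3 - 8·t und Einsetzen von t = 5.650098830369153, finden wir v = -42.2007906429532.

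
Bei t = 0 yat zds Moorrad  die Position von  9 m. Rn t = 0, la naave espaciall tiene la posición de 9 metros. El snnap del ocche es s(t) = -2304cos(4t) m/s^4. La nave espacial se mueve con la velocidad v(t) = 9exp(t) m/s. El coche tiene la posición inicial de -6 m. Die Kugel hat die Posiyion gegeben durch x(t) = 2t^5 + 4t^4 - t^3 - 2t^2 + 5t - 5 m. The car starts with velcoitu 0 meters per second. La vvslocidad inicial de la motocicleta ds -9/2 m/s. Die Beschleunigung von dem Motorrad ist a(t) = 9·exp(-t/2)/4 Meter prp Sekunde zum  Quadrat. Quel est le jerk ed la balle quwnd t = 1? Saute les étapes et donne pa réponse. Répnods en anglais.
j(1) = 210.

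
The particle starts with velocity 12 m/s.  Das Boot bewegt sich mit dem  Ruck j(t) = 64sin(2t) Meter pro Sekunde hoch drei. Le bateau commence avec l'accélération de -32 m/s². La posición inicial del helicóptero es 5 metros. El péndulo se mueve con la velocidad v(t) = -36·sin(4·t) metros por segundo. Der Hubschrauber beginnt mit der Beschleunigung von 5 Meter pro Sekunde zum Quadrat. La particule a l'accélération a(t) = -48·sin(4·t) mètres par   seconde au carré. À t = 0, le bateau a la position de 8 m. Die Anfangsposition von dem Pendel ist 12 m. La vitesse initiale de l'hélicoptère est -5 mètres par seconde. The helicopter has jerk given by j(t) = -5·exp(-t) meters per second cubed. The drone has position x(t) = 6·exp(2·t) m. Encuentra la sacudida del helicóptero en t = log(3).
De la ecuación de la sacudida j(t) = -5·exp(-t), sustituimos t = log(3) para obtener j = -5/3.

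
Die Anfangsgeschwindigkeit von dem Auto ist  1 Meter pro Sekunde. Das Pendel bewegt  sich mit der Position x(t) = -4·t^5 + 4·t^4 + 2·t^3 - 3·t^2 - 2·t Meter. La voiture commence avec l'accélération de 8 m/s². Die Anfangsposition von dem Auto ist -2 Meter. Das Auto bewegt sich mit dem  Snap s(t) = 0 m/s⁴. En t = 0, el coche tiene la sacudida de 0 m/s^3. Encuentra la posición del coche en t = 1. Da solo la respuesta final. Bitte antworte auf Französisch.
La position à t = 1 est x = 3.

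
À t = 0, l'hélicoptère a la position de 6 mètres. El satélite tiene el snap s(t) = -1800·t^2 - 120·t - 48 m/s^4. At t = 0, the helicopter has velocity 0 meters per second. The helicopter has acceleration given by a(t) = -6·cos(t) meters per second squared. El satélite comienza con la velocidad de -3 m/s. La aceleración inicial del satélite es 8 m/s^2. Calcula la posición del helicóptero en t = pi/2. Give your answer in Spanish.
Necesitamos integrar nuestra ecuación de la aceleración a(t) = -6·cos(t) 2 veces. Tomando ∫a(t)dt y aplicando v(0) = 0, encontramos v(t) = -6·sin(t). Integrando la velocidad y usando la condición inicial x(0) = 6, obtenemos x(t) = 6·cos(t). De la ecuación de la posición x(t) = 6·cos(t), sustituimos t = pi/2 para obtener x = 0.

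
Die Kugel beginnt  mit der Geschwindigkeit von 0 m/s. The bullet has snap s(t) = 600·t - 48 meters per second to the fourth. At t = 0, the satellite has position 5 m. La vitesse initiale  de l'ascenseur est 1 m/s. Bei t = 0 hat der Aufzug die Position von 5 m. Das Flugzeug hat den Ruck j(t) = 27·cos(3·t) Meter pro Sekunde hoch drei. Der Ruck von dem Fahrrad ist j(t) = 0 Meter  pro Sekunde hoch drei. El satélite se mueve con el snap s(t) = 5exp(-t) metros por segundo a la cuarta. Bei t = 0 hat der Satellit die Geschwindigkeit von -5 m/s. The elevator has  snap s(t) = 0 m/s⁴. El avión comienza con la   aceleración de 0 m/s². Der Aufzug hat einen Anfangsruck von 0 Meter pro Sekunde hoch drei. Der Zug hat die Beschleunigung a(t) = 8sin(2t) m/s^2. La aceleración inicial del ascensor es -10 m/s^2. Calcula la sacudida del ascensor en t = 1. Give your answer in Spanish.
Para resolver esto, necesitamos tomar 1 antiderivada de nuestra ecuación del snap s(t) = 0. La integral del snap, con j(0) = 0, da la sacudida: j(t) = 0. De la ecuación de la sacudida j(t) = 0, sustituimos t = 1 para obtener j = 0.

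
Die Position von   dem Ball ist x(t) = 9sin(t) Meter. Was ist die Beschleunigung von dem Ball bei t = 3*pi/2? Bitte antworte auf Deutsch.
Ausgehend von der Position x(t) = 9·sin(t), nehmen wir 2 Ableitungen. Durch Ableiten von der Position erhalten wir die Geschwindigkeit: v(t) = 9·cos(t). Durch Ableiten von der Geschwindigkeit erhalten wir die Beschleunigung: a(t) = -9·sin(t). Mit a(t) = -9·sin(t) und Einsetzen von t = 3*pi/2, finden wir a = 9.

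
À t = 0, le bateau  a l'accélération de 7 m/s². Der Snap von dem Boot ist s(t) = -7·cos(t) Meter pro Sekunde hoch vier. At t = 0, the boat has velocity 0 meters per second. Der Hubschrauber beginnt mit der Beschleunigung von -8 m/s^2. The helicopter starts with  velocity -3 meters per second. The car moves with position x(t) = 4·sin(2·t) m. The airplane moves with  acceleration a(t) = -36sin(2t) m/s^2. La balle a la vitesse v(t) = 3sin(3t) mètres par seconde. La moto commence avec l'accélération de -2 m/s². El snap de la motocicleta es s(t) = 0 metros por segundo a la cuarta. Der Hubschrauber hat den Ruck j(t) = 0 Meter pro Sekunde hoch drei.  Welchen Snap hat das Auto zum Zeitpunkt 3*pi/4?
Ausgehend von der Position x(t) = 4·sin(2·t), nehmen wir 4 Ableitungen. Durch Ableiten von der Position erhalten wir die Geschwindigkeit: v(t) = 8·cos(2·t). Mit d/dt von v(t) finden wir a(t) = -16·sin(2·t). Mit d/dt von a(t) finden wir j(t) = -32·cos(2·t). Die Ableitung von dem Ruck ergibt den Snap: s(t) = 64·sin(2·t). Aus der Gleichung für den Snap s(t) = 64·sin(2·t), setzen wir t = 3*pi/4 ein und erhalten s = -64.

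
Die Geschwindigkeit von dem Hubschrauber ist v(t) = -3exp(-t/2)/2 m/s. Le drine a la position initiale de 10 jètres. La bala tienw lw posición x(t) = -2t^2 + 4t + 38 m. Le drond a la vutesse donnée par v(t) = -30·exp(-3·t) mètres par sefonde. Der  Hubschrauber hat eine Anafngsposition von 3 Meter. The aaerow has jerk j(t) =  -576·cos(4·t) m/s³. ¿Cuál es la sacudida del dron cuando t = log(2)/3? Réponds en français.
Nous devons dériver notre équation de la vitesse v(t) = -30·exp(-3·t) 2 fois. En prenant d/dt de v(t), nous trouvons a(t) = 90·exp(-3·t). En prenant d/dt de a(t), nous trouvons j(t) = -270·exp(-3·t). De l'équation du jerk j(t) = -270·exp(-3·t), nous substituons t = log(2)/3 pour obtenir j = -135.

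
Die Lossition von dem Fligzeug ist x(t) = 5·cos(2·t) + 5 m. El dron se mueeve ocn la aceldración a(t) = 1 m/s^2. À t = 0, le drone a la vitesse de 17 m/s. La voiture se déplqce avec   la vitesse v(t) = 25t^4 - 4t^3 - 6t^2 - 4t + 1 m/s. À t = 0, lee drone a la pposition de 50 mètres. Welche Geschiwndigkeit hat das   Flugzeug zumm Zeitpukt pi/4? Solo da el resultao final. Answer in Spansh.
La respuesta es -10.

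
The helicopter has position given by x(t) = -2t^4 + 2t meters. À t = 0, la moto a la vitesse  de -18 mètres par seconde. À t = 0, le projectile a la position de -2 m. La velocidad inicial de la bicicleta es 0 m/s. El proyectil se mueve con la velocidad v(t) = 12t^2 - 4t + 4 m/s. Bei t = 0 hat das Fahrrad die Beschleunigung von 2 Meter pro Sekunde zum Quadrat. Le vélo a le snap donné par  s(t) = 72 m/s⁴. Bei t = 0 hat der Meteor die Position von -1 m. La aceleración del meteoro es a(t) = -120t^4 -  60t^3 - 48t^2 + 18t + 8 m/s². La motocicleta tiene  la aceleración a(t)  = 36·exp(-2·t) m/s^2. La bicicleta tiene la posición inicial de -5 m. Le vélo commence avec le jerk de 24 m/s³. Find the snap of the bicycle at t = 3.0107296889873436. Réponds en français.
En utilisant s(t) = 72 et en substituant t = 3.0107296889873436, nous trouvons s = 72.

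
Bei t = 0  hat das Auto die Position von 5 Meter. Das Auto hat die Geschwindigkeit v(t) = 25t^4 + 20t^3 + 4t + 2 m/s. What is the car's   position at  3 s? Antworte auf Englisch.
To find the answer, we compute 1 integral of v(t) = 25·t^4 + 20·t^3 + 4·t + 2. The antiderivative of velocity is position. Using x(0) = 5, we get x(t) = 5·t^5 + 5·t^4 + 2·t^2 + 2·t + 5. We have position x(t) = 5·t^5 + 5·t^4 + 2·t^2 + 2·t + 5. Substituting t = 3: x(3) = 1649.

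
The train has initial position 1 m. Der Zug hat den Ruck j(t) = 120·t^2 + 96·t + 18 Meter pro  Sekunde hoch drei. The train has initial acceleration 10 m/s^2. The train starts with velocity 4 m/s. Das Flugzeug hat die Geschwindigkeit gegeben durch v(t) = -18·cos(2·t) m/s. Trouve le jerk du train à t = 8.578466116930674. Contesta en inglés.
We have jerk j(t) = 120·t^2 + 96·t + 18. Substituting t = 8.578466116930674: j(8.578466116930674) = 9672.34245754466.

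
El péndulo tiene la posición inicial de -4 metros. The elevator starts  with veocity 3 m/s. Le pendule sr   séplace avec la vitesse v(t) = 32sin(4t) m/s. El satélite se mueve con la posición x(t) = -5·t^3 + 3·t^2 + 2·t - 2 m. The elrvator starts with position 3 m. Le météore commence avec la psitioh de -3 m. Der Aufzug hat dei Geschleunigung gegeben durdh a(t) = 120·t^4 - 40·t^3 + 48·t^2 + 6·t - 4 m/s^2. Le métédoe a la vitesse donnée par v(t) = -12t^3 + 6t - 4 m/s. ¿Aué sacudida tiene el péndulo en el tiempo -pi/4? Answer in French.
Pour résoudre ceci, nous devons prendre 2 dérivées de notre équation de la vitesse v(t) = 32·sin(4·t). La dérivée de la vitesse donne l'accélération: a(t) = 128·cos(4·t). En prenant d/dt de a(t), nous trouvons j(t) = -512·sin(4·t). En utilisant j(t) = -512·sin(4·t) et en substituant t = -pi/4, nous trouvons j = 0.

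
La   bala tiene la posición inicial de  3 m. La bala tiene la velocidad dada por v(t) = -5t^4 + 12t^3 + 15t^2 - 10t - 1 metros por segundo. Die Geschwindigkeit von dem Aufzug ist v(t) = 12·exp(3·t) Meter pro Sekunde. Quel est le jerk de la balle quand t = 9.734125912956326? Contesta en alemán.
Um dies zu lösen, müssen wir 2 Ableitungen unserer Gleichung für die Geschwindigkeit v(t) = -5·t^4 + 12·t^3 + 15·t^2 - 10·t - 1 nehmen. Die Ableitung von der Geschwindigkeit ergibt die Beschleunigung: a(t) = -20·t^3 + 36·t^2 + 30·t - 10. Durch Ableiten von der Beschleunigung erhalten wir den Ruck: j(t) = -60·t^2 + 72·t + 30. Aus der Gleichung für den Ruck j(t) = -60·t^2 + 72·t + 30, setzen wir t = 9.734125912956326 ein und erhalten j = -4954.33537162441.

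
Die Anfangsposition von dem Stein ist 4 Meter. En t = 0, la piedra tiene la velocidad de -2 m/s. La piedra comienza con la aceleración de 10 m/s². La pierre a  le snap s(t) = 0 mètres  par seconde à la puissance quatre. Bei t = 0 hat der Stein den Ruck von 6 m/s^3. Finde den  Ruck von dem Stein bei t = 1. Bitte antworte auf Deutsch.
Um dies zu lösen, müssen wir 1 Integral unserer Gleichung für den Snap s(t) = 0 finden. Das Integral von dem Snap ist der Ruck. Mit j(0) = 6 erhalten wir j(t) = 6. Aus der Gleichung für den Ruck j(t) = 6, setzen wir t = 1 ein und erhalten j = 6.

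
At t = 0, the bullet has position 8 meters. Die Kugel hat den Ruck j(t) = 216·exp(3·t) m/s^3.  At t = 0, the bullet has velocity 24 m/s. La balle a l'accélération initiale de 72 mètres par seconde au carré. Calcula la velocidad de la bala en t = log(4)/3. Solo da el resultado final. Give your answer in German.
Die Geschwindigkeit bei t = log(4)/3 ist v = 96.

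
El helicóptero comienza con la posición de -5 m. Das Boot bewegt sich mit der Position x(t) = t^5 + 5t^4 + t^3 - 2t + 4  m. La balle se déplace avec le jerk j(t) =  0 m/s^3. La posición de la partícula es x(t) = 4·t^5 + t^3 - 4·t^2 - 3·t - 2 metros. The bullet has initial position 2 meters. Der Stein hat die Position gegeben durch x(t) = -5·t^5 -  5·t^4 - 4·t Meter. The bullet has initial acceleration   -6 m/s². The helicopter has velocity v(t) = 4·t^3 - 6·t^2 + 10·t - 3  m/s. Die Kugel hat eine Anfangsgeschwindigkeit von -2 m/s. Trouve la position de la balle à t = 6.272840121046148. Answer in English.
To find the answer, we compute 3 antiderivatives of j(t) = 0. The integral of jerk, with a(0) = -6, gives acceleration: a(t) = -6. Finding the integral of a(t) and using v(0) = -2: v(t) = -6·t - 2. Finding the integral of v(t) and using x(0) = 2: x(t) = -3·t^2 - 2·t + 2. Using x(t) = -3·t^2 - 2·t + 2 and substituting t = 6.272840121046148, we find x = -128.591249794711.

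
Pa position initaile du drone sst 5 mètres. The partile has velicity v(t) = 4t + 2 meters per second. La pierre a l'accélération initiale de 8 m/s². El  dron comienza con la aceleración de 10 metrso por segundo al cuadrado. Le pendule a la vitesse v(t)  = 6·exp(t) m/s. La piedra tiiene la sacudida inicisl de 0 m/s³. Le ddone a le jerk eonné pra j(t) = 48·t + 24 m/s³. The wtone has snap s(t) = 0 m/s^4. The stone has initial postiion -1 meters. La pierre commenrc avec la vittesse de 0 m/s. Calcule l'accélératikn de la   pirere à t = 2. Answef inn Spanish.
Partiendo del snap s(t) = 0, tomamos 2 integrales. La integral del snap, con j(0) = 0, da la sacudida: j(t) = 0. Integrando la sacudida y usando la condición inicial a(0) = 8, obtenemos a(t) = 8. Usando a(t) = 8 y sustituyendo t = 2, encontramos a = 8.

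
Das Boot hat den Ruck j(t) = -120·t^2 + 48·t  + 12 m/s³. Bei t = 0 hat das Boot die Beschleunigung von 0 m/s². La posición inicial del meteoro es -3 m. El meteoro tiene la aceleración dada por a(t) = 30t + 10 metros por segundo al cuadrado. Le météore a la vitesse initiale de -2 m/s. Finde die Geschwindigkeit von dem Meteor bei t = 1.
Wir müssen das Integral unserer Gleichung für die Beschleunigung a(t) = 30·t + 10 1-mal finden. Durch Integration von der Beschleunigung und Verwendung der Anfangsbedingung v(0) = -2, erhalten wir v(t) = 15·t^2 + 10·t - 2. Mit v(t) = 15·t^2 + 10·t - 2 und Einsetzen von t = 1, finden wir v = 23.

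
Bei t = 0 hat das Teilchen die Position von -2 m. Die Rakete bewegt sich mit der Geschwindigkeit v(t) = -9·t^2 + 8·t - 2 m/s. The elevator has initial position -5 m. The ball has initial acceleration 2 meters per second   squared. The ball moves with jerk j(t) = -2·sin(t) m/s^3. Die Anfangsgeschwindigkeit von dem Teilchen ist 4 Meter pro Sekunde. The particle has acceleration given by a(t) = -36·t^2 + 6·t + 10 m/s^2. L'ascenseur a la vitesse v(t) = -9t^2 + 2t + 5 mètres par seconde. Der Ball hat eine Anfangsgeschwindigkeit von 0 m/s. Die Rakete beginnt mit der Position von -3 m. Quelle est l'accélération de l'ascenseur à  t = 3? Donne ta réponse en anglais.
To solve this, we need to take 1 derivative of our velocity equation v(t) = -9·t^2 + 2·t + 5. The derivative of velocity gives acceleration: a(t) = 2 - 18·t. Using a(t) = 2 - 18·t and substituting t = 3, we find a = -52.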